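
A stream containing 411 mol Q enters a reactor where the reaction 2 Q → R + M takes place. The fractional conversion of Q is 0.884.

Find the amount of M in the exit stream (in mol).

182 mol

Q reacted = 0.884 × 411 = 363.3 mol; ν_Q = −2, so ξ = 363.3/2 = 181.7 mol.
Outlet amounts (n = n₀ + ν ξ):
  Q: 411 − 2(181.7) = 47.68
  R: 0 + 1(181.7) = 181.7
  M: 0 + 1(181.7) = 181.7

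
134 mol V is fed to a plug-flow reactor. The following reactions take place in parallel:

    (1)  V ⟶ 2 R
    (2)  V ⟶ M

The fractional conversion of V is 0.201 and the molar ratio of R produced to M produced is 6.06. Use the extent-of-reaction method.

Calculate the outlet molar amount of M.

6.68 mol

Conversion of V: V consumed = 0.201 × 134 = 26.93 mol = 1ξ₁ + 1ξ₂.
Selectivity: 2ξ₁ / (1ξ₂) = 6.06 → ξ₁ = 3.03 ξ₂.
Substitute: (1·3.03 + 1) ξ₂ = 26.93 → ξ₂ = 6.683 mol, ξ₁ = 20.25 mol.
Outlet amounts (n = n₀ + Σ ν·ξ):
  V: 134 − 1(20.25) − 1(6.683) = 107.1
  R: 0 + 2(20.25) = 40.5
  M: 0 + 1(6.683) = 6.683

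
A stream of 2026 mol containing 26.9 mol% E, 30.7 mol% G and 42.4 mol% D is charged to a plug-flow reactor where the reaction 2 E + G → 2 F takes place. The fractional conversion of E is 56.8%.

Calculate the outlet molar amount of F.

310 mol

E reacted = 0.568 × 545 = 309.6 mol; ν_E = −2, so ξ = 309.6/2 = 154.8 mol.
Outlet amounts (n = n₀ + ν ξ):
  E: 545 − 2(154.8) = 235.4
  G: 622 − 1(154.8) = 467.2
  F: 0 + 2(154.8) = 309.6
  D: 859 (inert)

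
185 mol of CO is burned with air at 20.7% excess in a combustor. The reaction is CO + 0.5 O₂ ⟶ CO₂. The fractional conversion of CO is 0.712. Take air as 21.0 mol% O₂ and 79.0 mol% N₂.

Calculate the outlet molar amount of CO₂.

132 mol

Stoichiometric O₂ = 0.5 × 185 = 92.5 mol; O₂ fed = 92.5 × 1.207 = 111.6 mol.
N₂ fed = 111.6 × 79/21 = 420 mol.
Fuel reacted = 0.712 × 185 → ξ = 131.7 mol.
Outlet (n = n₀ + ν ξ):
  CO: 185 − 1(131.7) = 53.28
  O₂: 111.6 − 0.5(131.7) = 45.79
  N₂: 420 (inert)
  CO₂: 0 + 1(131.7) = 131.7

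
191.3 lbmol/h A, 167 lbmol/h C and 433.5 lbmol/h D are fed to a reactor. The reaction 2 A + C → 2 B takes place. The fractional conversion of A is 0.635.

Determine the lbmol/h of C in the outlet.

106 lbmol/h

A reacted = 0.635 × 191.3 = 121.5 lbmol/h; ν_A = −2, so ξ = 121.5/2 = 60.74 lbmol/h.
Outlet amounts (n = n₀ + ν ξ):
  A: 191.3 − 2(60.74) = 69.82
  C: 167 − 1(60.74) = 106.3
  B: 0 + 2(60.74) = 121.5
  D: 433.5 (inert)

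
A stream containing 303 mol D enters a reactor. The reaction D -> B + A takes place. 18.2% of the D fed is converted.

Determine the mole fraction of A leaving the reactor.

D reacted = 0.182 × 303 = 55.15 mol; ν_D = −1, so ξ = 55.15/1 = 55.15 mol.
Outlet amounts (n = n₀ + ν ξ):
  D: 303 − 1(55.15) = 247.9
  B: 0 + 1(55.15) = 55.15
  A: 0 + 1(55.15) = 55.15
Total out = 358.1 mol; y_A = 55.15 / 358.1 = 0.154.

0.154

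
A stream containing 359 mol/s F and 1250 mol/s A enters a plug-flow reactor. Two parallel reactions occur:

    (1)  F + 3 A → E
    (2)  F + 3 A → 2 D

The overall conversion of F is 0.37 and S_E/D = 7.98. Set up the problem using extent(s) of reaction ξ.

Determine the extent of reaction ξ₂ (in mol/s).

Conversion of F: F consumed = 0.37 × 359 = 132.8 mol/s = 1ξ₁ + 1ξ₂.
Selectivity: 1ξ₁ / (2ξ₂) = 7.98 → ξ₁ = 15.96 ξ₂.
Substitute: (1·15.96 + 1) ξ₂ = 132.8 → ξ₂ = 7.832 mol/s, ξ₁ = 125 mol/s.
Outlet amounts (n = n₀ + Σ ν·ξ):
  F: 359 − 1(125) − 1(7.832) = 226.2
  A: 1250 − 3(125) − 3(7.832) = 851.5
  E: 0 + 1(125) = 125
  D: 0 + 2(7.832) = 15.66

ξ₂ = 7.83 mol/s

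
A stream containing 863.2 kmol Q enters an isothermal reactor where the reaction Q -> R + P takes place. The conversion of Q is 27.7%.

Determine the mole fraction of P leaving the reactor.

Q reacted = 0.277 × 863.2 = 239.1 kmol; ν_Q = −1, so ξ = 239.1/1 = 239.1 kmol.
Outlet amounts (n = n₀ + ν ξ):
  Q: 863.2 − 1(239.1) = 624.1
  R: 0 + 1(239.1) = 239.1
  P: 0 + 1(239.1) = 239.1
Total out = 1102 kmol; y_P = 239.1 / 1102 = 0.2169.

0.217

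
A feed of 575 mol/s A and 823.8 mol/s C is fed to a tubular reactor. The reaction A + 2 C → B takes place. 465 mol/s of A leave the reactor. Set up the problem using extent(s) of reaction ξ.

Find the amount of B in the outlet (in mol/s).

For A: n = n₀ − 1ξ → 465 = 575 − 1ξ, giving ξ = 110 mol/s.
Outlet amounts (n = n₀ + ν ξ):
  A: 575 − 1(110) = 465
  C: 823.8 − 2(110) = 603.8
  B: 0 + 1(110) = 110

110 mol/s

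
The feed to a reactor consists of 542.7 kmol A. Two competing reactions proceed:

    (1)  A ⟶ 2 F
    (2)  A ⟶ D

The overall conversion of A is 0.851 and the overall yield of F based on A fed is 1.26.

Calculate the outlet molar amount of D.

Yield of F: 2ξ₁ / 542.7 = 1.26 → ξ₁ = 341.9 kmol.
Conversion of A: 1ξ₁ + 1ξ₂ = 0.851 × 542.7 = 461.8 → ξ₂ = 119.9 kmol.
Outlet amounts (n = n₀ + Σ ν·ξ):
  A: 542.7 − 1(341.9) − 1(119.9) = 80.86
  F: 0 + 2(341.9) = 683.8
  D: 0 + 1(119.9) = 119.9

120 kmol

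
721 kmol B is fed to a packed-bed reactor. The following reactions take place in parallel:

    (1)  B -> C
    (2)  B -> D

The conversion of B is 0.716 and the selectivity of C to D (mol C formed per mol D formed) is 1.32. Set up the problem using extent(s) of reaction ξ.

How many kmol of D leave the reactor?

Conversion of B: B consumed = 0.716 × 721 = 516.2 kmol = 1ξ₁ + 1ξ₂.
Selectivity: 1ξ₁ / (1ξ₂) = 1.32 → ξ₁ = 1.32 ξ₂.
Substitute: (1·1.32 + 1) ξ₂ = 516.2 → ξ₂ = 222.5 kmol, ξ₁ = 293.7 kmol.
Outlet amounts (n = n₀ + Σ ν·ξ):
  B: 721 − 1(293.7) − 1(222.5) = 204.8
  C: 0 + 1(293.7) = 293.7
  D: 0 + 1(222.5) = 222.5

223 kmol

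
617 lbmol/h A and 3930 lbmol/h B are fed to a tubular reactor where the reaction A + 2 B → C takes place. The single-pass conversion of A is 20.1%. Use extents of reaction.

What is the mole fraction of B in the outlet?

A reacted = 0.201 × 617 = 124 lbmol/h; ν_A = −1, so ξ = 124/1 = 124 lbmol/h.
Outlet amounts (n = n₀ + ν ξ):
  A: 617 − 1(124) = 493
  B: 3930 − 2(124) = 3682
  C: 0 + 1(124) = 124
Total out = 4299 lbmol/h; y_B = 3682 / 4299 = 0.8565.

0.856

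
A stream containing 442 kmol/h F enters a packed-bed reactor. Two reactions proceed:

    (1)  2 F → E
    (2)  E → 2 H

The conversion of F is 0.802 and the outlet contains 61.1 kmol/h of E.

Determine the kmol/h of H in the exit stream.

Conversion of F: F consumed = 2ξ₁ = 0.802 × 442 → ξ₁ = 177.2 kmol/h.
E balance: n_E = 0 + 1ξ₁ − 1ξ₂ = 61.1 → ξ₂ = (1·177.2 − 61.1)/1 = 116.1 kmol/h.
Outlet amounts (n = n₀ + Σ ν·ξ):
  F: 442 − 2(177.2) = 87.52
  E: 0 + 1(177.2) − 1(116.1) = 61.1
  H: 0 + 2(116.1) = 232.3

232 kmol/h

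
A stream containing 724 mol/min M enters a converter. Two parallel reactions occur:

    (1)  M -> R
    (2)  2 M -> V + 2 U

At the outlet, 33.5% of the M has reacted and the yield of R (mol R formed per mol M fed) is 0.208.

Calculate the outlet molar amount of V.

46 mol/min

Yield of R: 1ξ₁ / 724 = 0.208 → ξ₁ = 150.6 mol/min.
Conversion of M: 1ξ₁ + 2ξ₂ = 0.335 × 724 = 242.5 → ξ₂ = 45.97 mol/min.
Outlet amounts (n = n₀ + Σ ν·ξ):
  M: 724 − 1(150.6) − 2(45.97) = 481.5
  R: 0 + 1(150.6) = 150.6
  V: 0 + 1(45.97) = 45.97
  U: 0 + 2(45.97) = 91.95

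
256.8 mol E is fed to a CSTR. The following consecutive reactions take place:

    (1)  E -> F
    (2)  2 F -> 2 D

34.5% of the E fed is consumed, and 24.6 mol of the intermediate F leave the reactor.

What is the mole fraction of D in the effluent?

0.249

Conversion of E: E consumed = 1ξ₁ = 0.345 × 256.8 → ξ₁ = 88.6 mol.
F balance: n_F = 0 + 1ξ₁ − 2ξ₂ = 24.6 → ξ₂ = (1·88.6 − 24.6)/2 = 32 mol.
Outlet amounts (n = n₀ + Σ ν·ξ):
  E: 256.8 − 1(88.6) = 168.2
  F: 0 + 1(88.6) − 2(32) = 24.6
  D: 0 + 2(32) = 64
Total out = 256.8 mol; y_D = 64 / 256.8 = 0.2492.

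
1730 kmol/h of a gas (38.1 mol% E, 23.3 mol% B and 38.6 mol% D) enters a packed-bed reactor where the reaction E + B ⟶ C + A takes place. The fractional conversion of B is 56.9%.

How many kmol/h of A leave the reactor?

229 kmol/h

B reacted = 0.569 × 403.1 = 229.4 kmol/h; ν_B = −1, so ξ = 229.4/1 = 229.4 kmol/h.
Outlet amounts (n = n₀ + ν ξ):
  E: 659.1 − 1(229.4) = 429.8
  B: 403.1 − 1(229.4) = 173.7
  C: 0 + 1(229.4) = 229.4
  A: 0 + 1(229.4) = 229.4
  D: 667.8 (inert)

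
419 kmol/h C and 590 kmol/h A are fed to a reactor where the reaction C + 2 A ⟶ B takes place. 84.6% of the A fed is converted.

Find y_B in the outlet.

A reacted = 0.846 × 590 = 499.1 kmol/h; ν_A = −2, so ξ = 499.1/2 = 249.6 kmol/h.
Outlet amounts (n = n₀ + ν ξ):
  C: 419 − 1(249.6) = 169.4
  A: 590 − 2(249.6) = 90.86
  B: 0 + 1(249.6) = 249.6
Total out = 509.9 kmol/h; y_B = 249.6 / 509.9 = 0.4895.

0.489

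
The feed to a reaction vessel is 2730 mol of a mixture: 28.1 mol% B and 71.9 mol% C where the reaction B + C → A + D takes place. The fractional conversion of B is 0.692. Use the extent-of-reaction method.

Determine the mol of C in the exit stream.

1430 mol

B reacted = 0.692 × 767.1 = 530.9 mol; ν_B = −1, so ξ = 530.9/1 = 530.9 mol.
Outlet amounts (n = n₀ + ν ξ):
  B: 767.1 − 1(530.9) = 236.3
  C: 1963 − 1(530.9) = 1432
  A: 0 + 1(530.9) = 530.9
  D: 0 + 1(530.9) = 530.9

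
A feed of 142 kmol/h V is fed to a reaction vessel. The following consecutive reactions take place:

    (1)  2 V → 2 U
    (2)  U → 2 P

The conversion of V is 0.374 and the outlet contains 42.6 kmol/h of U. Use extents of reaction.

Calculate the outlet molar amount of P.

21 kmol/h

Conversion of V: V consumed = 2ξ₁ = 0.374 × 142 → ξ₁ = 26.55 kmol/h.
U balance: n_U = 0 + 2ξ₁ − 1ξ₂ = 42.6 → ξ₂ = (2·26.55 − 42.6)/1 = 10.51 kmol/h.
Outlet amounts (n = n₀ + Σ ν·ξ):
  V: 142 − 2(26.55) = 88.89
  U: 0 + 2(26.55) − 1(10.51) = 42.6
  P: 0 + 2(10.51) = 21.02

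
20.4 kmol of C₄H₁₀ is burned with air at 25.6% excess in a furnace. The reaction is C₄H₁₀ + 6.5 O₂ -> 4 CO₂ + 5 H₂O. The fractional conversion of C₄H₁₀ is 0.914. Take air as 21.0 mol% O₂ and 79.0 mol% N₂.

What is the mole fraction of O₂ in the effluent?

0.0539

Stoichiometric O₂ = 6.5 × 20.4 = 132.6 kmol; O₂ fed = 132.6 × 1.256 = 166.5 kmol.
N₂ fed = 166.5 × 79/21 = 626.5 kmol.
Fuel reacted = 0.914 × 20.4 → ξ = 18.65 kmol.
Outlet (n = n₀ + ν ξ):
  C₄H₁₀: 20.4 − 1(18.65) = 1.754
  O₂: 166.5 − 6.5(18.65) = 45.35
  N₂: 626.5 (inert)
  CO₂: 0 + 4(18.65) = 74.58
  H₂O: 0 + 5(18.65) = 93.23
Total out = 841.4 kmol; y_O₂ = 45.35 / 841.4 = 0.05389.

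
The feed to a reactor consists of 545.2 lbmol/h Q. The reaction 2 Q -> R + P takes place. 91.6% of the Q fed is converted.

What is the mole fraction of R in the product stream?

0.458

Q reacted = 0.916 × 545.2 = 499.4 lbmol/h; ν_Q = −2, so ξ = 499.4/2 = 249.7 lbmol/h.
Outlet amounts (n = n₀ + ν ξ):
  Q: 545.2 − 2(249.7) = 45.8
  R: 0 + 1(249.7) = 249.7
  P: 0 + 1(249.7) = 249.7
Total out = 545.2 lbmol/h; y_R = 249.7 / 545.2 = 0.458.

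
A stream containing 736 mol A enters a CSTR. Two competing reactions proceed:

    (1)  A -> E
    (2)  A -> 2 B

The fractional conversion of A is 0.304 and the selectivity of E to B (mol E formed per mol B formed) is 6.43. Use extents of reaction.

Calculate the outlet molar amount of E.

Conversion of A: A consumed = 0.304 × 736 = 223.7 mol = 1ξ₁ + 1ξ₂.
Selectivity: 1ξ₁ / (2ξ₂) = 6.43 → ξ₁ = 12.86 ξ₂.
Substitute: (1·12.86 + 1) ξ₂ = 223.7 → ξ₂ = 16.14 mol, ξ₁ = 207.6 mol.
Outlet amounts (n = n₀ + Σ ν·ξ):
  A: 736 − 1(207.6) − 1(16.14) = 512.3
  E: 0 + 1(207.6) = 207.6
  B: 0 + 2(16.14) = 32.29

208 mol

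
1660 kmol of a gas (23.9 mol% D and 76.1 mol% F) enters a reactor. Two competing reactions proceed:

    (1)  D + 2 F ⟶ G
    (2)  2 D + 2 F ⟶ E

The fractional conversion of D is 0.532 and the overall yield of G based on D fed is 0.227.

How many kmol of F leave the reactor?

962 kmol

Yield of G: 1ξ₁ / 396.7 = 0.227 → ξ₁ = 90.06 kmol.
Conversion of D: 1ξ₁ + 2ξ₂ = 0.532 × 396.7 = 211.1 → ξ₂ = 60.5 kmol.
Outlet amounts (n = n₀ + Σ ν·ξ):
  D: 396.7 − 1(90.06) − 2(60.5) = 185.7
  F: 1263 − 2(90.06) − 2(60.5) = 962.1
  G: 0 + 1(90.06) = 90.06
  E: 0 + 1(60.5) = 60.5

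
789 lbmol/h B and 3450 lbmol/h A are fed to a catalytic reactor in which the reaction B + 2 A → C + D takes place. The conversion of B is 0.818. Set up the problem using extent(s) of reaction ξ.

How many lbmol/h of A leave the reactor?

B reacted = 0.818 × 789 = 645.4 lbmol/h; ν_B = −1, so ξ = 645.4/1 = 645.4 lbmol/h.
Outlet amounts (n = n₀ + ν ξ):
  B: 789 − 1(645.4) = 143.6
  A: 3450 − 2(645.4) = 2159
  C: 0 + 1(645.4) = 645.4
  D: 0 + 1(645.4) = 645.4

2160 lbmol/h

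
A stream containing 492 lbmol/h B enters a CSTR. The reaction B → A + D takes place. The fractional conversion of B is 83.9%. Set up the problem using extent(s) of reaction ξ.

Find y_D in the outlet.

0.456

B reacted = 0.839 × 492 = 412.8 lbmol/h; ν_B = −1, so ξ = 412.8/1 = 412.8 lbmol/h.
Outlet amounts (n = n₀ + ν ξ):
  B: 492 − 1(412.8) = 79.21
  A: 0 + 1(412.8) = 412.8
  D: 0 + 1(412.8) = 412.8
Total out = 904.8 lbmol/h; y_D = 412.8 / 904.8 = 0.4562.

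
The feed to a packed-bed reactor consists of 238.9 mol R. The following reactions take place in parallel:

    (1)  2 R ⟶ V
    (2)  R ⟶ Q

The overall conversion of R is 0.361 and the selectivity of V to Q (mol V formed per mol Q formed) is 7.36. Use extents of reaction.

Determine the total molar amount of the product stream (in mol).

199 mol

Conversion of R: R consumed = 0.361 × 238.9 = 86.24 mol = 2ξ₁ + 1ξ₂.
Selectivity: 1ξ₁ / (1ξ₂) = 7.36 → ξ₁ = 7.36 ξ₂.
Substitute: (2·7.36 + 1) ξ₂ = 86.24 → ξ₂ = 5.486 mol, ξ₁ = 40.38 mol.
Outlet amounts (n = n₀ + Σ ν·ξ):
  R: 238.9 − 2(40.38) − 1(5.486) = 152.7
  V: 0 + 1(40.38) = 40.38
  Q: 0 + 1(5.486) = 5.486
Total out = 152.7 + 40.38 + 5.486 = 198.5 mol.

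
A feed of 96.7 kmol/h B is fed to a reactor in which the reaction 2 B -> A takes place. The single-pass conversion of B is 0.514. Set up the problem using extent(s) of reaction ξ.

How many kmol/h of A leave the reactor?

B reacted = 0.514 × 96.7 = 49.7 kmol/h; ν_B = −2, so ξ = 49.7/2 = 24.85 kmol/h.
Outlet amounts (n = n₀ + ν ξ):
  B: 96.7 − 2(24.85) = 47
  A: 0 + 1(24.85) = 24.85

24.9 kmol/h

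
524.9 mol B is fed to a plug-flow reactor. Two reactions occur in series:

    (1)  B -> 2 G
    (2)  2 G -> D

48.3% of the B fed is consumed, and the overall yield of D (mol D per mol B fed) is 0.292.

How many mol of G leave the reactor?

201 mol

Conversion of B: B consumed = 1ξ₁ = 0.483 × 524.9 → ξ₁ = 253.5 mol.
Yield of D: 1ξ₂ / 524.9 = 0.292 → ξ₂ = 153.3 mol.
Outlet amounts (n = n₀ + Σ ν·ξ):
  B: 524.9 − 1(253.5) = 271.4
  G: 0 + 2(253.5) − 2(153.3) = 200.5
  D: 0 + 1(153.3) = 153.3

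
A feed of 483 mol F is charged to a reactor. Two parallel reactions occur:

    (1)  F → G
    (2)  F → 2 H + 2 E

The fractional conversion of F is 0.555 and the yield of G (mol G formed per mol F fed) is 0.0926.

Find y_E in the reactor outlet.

0.387

Yield of G: 1ξ₁ / 483 = 0.0926 → ξ₁ = 44.73 mol.
Conversion of F: 1ξ₁ + 1ξ₂ = 0.555 × 483 = 268.1 → ξ₂ = 223.3 mol.
Outlet amounts (n = n₀ + Σ ν·ξ):
  F: 483 − 1(44.73) − 1(223.3) = 214.9
  G: 0 + 1(44.73) = 44.73
  H: 0 + 2(223.3) = 446.7
  E: 0 + 2(223.3) = 446.7
Total out = 1153 mol; y_E = 446.7 / 1153 = 0.3874.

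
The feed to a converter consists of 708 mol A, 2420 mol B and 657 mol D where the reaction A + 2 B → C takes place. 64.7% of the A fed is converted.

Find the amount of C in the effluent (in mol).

458 mol

A reacted = 0.647 × 708 = 458.1 mol; ν_A = −1, so ξ = 458.1/1 = 458.1 mol.
Outlet amounts (n = n₀ + ν ξ):
  A: 708 − 1(458.1) = 249.9
  B: 2420 − 2(458.1) = 1504
  C: 0 + 1(458.1) = 458.1
  D: 657 (inert)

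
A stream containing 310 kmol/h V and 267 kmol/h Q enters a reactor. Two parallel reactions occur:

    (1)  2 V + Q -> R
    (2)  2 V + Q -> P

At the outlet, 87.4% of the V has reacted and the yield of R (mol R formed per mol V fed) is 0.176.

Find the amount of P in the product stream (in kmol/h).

80.9 kmol/h

Yield of R: 1ξ₁ / 310 = 0.176 → ξ₁ = 54.56 kmol/h.
Conversion of V: 2ξ₁ + 2ξ₂ = 0.874 × 310 = 270.9 → ξ₂ = 80.91 kmol/h.
Outlet amounts (n = n₀ + Σ ν·ξ):
  V: 310 − 2(54.56) − 2(80.91) = 39.06
  Q: 267 − 1(54.56) − 1(80.91) = 131.5
  R: 0 + 1(54.56) = 54.56
  P: 0 + 1(80.91) = 80.91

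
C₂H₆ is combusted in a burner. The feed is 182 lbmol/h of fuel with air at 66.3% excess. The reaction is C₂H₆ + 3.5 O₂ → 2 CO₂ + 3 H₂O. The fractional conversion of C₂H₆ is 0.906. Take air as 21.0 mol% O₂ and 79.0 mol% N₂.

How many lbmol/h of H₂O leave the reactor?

Stoichiometric O₂ = 3.5 × 182 = 637 lbmol/h; O₂ fed = 637 × 1.663 = 1059 lbmol/h.
N₂ fed = 1059 × 79/21 = 3985 lbmol/h.
Fuel reacted = 0.906 × 182 → ξ = 164.9 lbmol/h.
Outlet (n = n₀ + ν ξ):
  C₂H₆: 182 − 1(164.9) = 17.11
  O₂: 1059 − 3.5(164.9) = 482.2
  N₂: 3985 (inert)
  CO₂: 0 + 2(164.9) = 329.8
  H₂O: 0 + 3(164.9) = 494.7

495 lbmol/h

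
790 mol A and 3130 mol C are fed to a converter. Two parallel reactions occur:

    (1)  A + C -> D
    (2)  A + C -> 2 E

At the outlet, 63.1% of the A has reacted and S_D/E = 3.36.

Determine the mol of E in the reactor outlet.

Conversion of A: A consumed = 0.631 × 790 = 498.5 mol = 1ξ₁ + 1ξ₂.
Selectivity: 1ξ₁ / (2ξ₂) = 3.36 → ξ₁ = 6.72 ξ₂.
Substitute: (1·6.72 + 1) ξ₂ = 498.5 → ξ₂ = 64.57 mol, ξ₁ = 433.9 mol.
Outlet amounts (n = n₀ + Σ ν·ξ):
  A: 790 − 1(433.9) − 1(64.57) = 291.5
  C: 3130 − 1(433.9) − 1(64.57) = 2632
  D: 0 + 1(433.9) = 433.9
  E: 0 + 2(64.57) = 129.1

129 mol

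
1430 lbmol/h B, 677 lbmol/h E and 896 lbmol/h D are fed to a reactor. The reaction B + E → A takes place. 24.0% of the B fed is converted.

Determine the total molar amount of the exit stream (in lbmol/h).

B reacted = 0.24 × 1430 = 343.2 lbmol/h; ν_B = −1, so ξ = 343.2/1 = 343.2 lbmol/h.
Outlet amounts (n = n₀ + ν ξ):
  B: 1430 − 1(343.2) = 1087
  E: 677 − 1(343.2) = 333.8
  A: 0 + 1(343.2) = 343.2
  D: 896 (inert)
Total out = 1087 + 333.8 + 343.2 + 896 = 2660 lbmol/h.

2660 lbmol/h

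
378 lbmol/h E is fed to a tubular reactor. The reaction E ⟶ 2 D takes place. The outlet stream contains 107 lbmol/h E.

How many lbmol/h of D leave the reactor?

For E: n = n₀ − 1ξ → 107 = 378 − 1ξ, giving ξ = 271 lbmol/h.
Outlet amounts (n = n₀ + ν ξ):
  E: 378 − 1(271) = 107
  D: 0 + 2(271) = 542

542 lbmol/h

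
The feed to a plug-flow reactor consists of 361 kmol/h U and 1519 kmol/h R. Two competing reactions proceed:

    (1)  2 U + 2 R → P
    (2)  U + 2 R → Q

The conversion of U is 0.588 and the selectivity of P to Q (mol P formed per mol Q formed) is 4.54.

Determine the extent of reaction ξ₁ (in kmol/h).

ξ₁ = 95.6 kmol/h

Conversion of U: U consumed = 0.588 × 361 = 212.3 kmol/h = 2ξ₁ + 1ξ₂.
Selectivity: 1ξ₁ / (1ξ₂) = 4.54 → ξ₁ = 4.54 ξ₂.
Substitute: (2·4.54 + 1) ξ₂ = 212.3 → ξ₂ = 21.06 kmol/h, ξ₁ = 95.6 kmol/h.
Outlet amounts (n = n₀ + Σ ν·ξ):
  U: 361 − 2(95.6) − 1(21.06) = 148.7
  R: 1519 − 2(95.6) − 2(21.06) = 1286
  P: 0 + 1(95.6) = 95.6
  Q: 0 + 1(21.06) = 21.06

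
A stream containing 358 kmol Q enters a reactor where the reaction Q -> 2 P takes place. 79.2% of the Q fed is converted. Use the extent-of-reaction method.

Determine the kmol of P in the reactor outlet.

567 kmol

Q reacted = 0.792 × 358 = 283.5 kmol; ν_Q = −1, so ξ = 283.5/1 = 283.5 kmol.
Outlet amounts (n = n₀ + ν ξ):
  Q: 358 − 1(283.5) = 74.46
  P: 0 + 2(283.5) = 567.1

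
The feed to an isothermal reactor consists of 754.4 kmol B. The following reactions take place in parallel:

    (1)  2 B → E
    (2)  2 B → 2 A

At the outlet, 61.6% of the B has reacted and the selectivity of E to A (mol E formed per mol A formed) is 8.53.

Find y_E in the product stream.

0.41

Conversion of B: B consumed = 0.616 × 754.4 = 464.7 kmol = 2ξ₁ + 2ξ₂.
Selectivity: 1ξ₁ / (2ξ₂) = 8.53 → ξ₁ = 17.06 ξ₂.
Substitute: (2·17.06 + 2) ξ₂ = 464.7 → ξ₂ = 12.87 kmol, ξ₁ = 219.5 kmol.
Outlet amounts (n = n₀ + Σ ν·ξ):
  B: 754.4 − 2(219.5) − 2(12.87) = 289.7
  E: 0 + 1(219.5) = 219.5
  A: 0 + 2(12.87) = 25.73
Total out = 534.9 kmol; y_E = 219.5 / 534.9 = 0.4103.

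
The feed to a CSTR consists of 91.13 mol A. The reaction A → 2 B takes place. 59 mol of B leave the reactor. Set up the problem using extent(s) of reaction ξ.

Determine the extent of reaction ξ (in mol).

ξ = 29.5 mol

For B: n = n₀ + 2ξ → 59 = 0 + 2ξ, giving ξ = 29.5 mol.
Outlet amounts (n = n₀ + ν ξ):
  A: 91.13 − 1(29.5) = 61.63
  B: 0 + 2(29.5) = 59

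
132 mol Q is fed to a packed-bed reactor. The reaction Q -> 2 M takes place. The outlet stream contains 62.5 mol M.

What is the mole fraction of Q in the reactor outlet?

For M: n = n₀ + 2ξ → 62.5 = 0 + 2ξ, giving ξ = 31.25 mol.
Outlet amounts (n = n₀ + ν ξ):
  Q: 132 − 1(31.25) = 100.8
  M: 0 + 2(31.25) = 62.5
Total out = 163.2 mol; y_Q = 100.8 / 163.2 = 0.6172.

0.617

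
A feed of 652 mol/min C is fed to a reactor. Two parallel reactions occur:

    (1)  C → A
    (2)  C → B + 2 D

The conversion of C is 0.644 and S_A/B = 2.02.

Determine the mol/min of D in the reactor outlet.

278 mol/min

Conversion of C: C consumed = 0.644 × 652 = 419.9 mol/min = 1ξ₁ + 1ξ₂.
Selectivity: 1ξ₁ / (1ξ₂) = 2.02 → ξ₁ = 2.02 ξ₂.
Substitute: (1·2.02 + 1) ξ₂ = 419.9 → ξ₂ = 139 mol/min, ξ₁ = 280.9 mol/min.
Outlet amounts (n = n₀ + Σ ν·ξ):
  C: 652 − 1(280.9) − 1(139) = 232.1
  A: 0 + 1(280.9) = 280.9
  B: 0 + 1(139) = 139
  D: 0 + 2(139) = 278.1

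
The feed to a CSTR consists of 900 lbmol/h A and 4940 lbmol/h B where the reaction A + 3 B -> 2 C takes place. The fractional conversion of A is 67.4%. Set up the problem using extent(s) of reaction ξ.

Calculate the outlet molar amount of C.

A reacted = 0.674 × 900 = 606.6 lbmol/h; ν_A = −1, so ξ = 606.6/1 = 606.6 lbmol/h.
Outlet amounts (n = n₀ + ν ξ):
  A: 900 − 1(606.6) = 293.4
  B: 4940 − 3(606.6) = 3120
  C: 0 + 2(606.6) = 1213

1210 lbmol/h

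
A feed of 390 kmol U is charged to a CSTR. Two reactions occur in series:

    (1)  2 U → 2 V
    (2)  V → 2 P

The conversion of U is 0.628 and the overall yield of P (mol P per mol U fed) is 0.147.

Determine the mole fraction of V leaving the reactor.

Conversion of U: U consumed = 2ξ₁ = 0.628 × 390 → ξ₁ = 122.5 kmol.
Yield of P: 2ξ₂ / 390 = 0.147 → ξ₂ = 28.66 kmol.
Outlet amounts (n = n₀ + Σ ν·ξ):
  U: 390 − 2(122.5) = 145.1
  V: 0 + 2(122.5) − 1(28.66) = 216.3
  P: 0 + 2(28.66) = 57.33
Total out = 418.7 kmol; y_V = 216.3 / 418.7 = 0.5165.

0.517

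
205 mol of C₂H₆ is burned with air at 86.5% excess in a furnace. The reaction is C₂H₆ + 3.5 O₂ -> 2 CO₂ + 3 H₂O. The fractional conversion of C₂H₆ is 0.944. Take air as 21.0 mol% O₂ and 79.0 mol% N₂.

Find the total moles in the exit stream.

6670 mol

Stoichiometric O₂ = 3.5 × 205 = 717.5 mol; O₂ fed = 717.5 × 1.865 = 1338 mol.
N₂ fed = 1338 × 79/21 = 5034 mol.
Fuel reacted = 0.944 × 205 → ξ = 193.5 mol.
Outlet (n = n₀ + ν ξ):
  C₂H₆: 205 − 1(193.5) = 11.48
  O₂: 1338 − 3.5(193.5) = 660.8
  N₂: 5034 (inert)
  CO₂: 0 + 2(193.5) = 387
  H₂O: 0 + 3(193.5) = 580.6
Total out = 11.48 + 660.8 + 5034 + 387 + 580.6 = 6674 mol.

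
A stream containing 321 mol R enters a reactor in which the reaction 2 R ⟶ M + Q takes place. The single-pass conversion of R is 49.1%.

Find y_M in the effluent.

0.245

R reacted = 0.491 × 321 = 157.6 mol; ν_R = −2, so ξ = 157.6/2 = 78.81 mol.
Outlet amounts (n = n₀ + ν ξ):
  R: 321 − 2(78.81) = 163.4
  M: 0 + 1(78.81) = 78.81
  Q: 0 + 1(78.81) = 78.81
Total out = 321 mol; y_M = 78.81 / 321 = 0.2455.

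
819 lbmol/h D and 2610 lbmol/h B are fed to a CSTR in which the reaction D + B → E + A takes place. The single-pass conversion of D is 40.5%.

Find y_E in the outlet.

D reacted = 0.405 × 819 = 331.7 lbmol/h; ν_D = −1, so ξ = 331.7/1 = 331.7 lbmol/h.
Outlet amounts (n = n₀ + ν ξ):
  D: 819 − 1(331.7) = 487.3
  B: 2610 − 1(331.7) = 2278
  E: 0 + 1(331.7) = 331.7
  A: 0 + 1(331.7) = 331.7
Total out = 3429 lbmol/h; y_E = 331.7 / 3429 = 0.09673.

0.0967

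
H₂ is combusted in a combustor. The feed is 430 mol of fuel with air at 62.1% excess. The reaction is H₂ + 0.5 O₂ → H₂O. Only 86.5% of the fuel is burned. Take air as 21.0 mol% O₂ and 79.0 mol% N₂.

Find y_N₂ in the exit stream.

0.689

Stoichiometric O₂ = 0.5 × 430 = 215 mol; O₂ fed = 215 × 1.621 = 348.5 mol.
N₂ fed = 348.5 × 79/21 = 1311 mol.
Fuel reacted = 0.865 × 430 → ξ = 371.9 mol.
Outlet (n = n₀ + ν ξ):
  H₂: 430 − 1(371.9) = 58.05
  O₂: 348.5 − 0.5(371.9) = 162.5
  N₂: 1311 (inert)
  H₂O: 0 + 1(371.9) = 371.9
Total out = 1904 mol; y_N₂ = 1311 / 1904 = 0.6887.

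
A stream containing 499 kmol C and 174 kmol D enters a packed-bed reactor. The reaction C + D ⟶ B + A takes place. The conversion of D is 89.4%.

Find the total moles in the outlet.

D reacted = 0.894 × 174 = 155.6 kmol; ν_D = −1, so ξ = 155.6/1 = 155.6 kmol.
Outlet amounts (n = n₀ + ν ξ):
  C: 499 − 1(155.6) = 343.4
  D: 174 − 1(155.6) = 18.44
  B: 0 + 1(155.6) = 155.6
  A: 0 + 1(155.6) = 155.6
Total out = 343.4 + 18.44 + 155.6 + 155.6 = 673 kmol.

673 kmol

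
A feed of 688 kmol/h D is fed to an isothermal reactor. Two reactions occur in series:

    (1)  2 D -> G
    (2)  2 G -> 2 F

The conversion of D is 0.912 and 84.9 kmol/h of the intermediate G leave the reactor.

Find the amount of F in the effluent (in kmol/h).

229 kmol/h

Conversion of D: D consumed = 2ξ₁ = 0.912 × 688 → ξ₁ = 313.7 kmol/h.
G balance: n_G = 0 + 1ξ₁ − 2ξ₂ = 84.9 → ξ₂ = (1·313.7 − 84.9)/2 = 114.4 kmol/h.
Outlet amounts (n = n₀ + Σ ν·ξ):
  D: 688 − 2(313.7) = 60.54
  G: 0 + 1(313.7) − 2(114.4) = 84.9
  F: 0 + 2(114.4) = 228.8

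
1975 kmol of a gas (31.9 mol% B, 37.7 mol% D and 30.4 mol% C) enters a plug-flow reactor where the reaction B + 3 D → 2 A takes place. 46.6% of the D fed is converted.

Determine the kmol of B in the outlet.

D reacted = 0.466 × 744.6 = 347 kmol; ν_D = −3, so ξ = 347/3 = 115.7 kmol.
Outlet amounts (n = n₀ + ν ξ):
  B: 630 − 1(115.7) = 514.4
  D: 744.6 − 3(115.7) = 397.6
  A: 0 + 2(115.7) = 231.3
  C: 600.4 (inert)

514 kmol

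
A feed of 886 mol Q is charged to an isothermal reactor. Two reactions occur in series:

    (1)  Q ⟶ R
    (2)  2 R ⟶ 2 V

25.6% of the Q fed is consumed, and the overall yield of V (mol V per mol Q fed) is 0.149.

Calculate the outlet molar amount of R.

94.8 mol

Conversion of Q: Q consumed = 1ξ₁ = 0.256 × 886 → ξ₁ = 226.8 mol.
Yield of V: 2ξ₂ / 886 = 0.149 → ξ₂ = 66.01 mol.
Outlet amounts (n = n₀ + Σ ν·ξ):
  Q: 886 − 1(226.8) = 659.2
  R: 0 + 1(226.8) − 2(66.01) = 94.8
  V: 0 + 2(66.01) = 132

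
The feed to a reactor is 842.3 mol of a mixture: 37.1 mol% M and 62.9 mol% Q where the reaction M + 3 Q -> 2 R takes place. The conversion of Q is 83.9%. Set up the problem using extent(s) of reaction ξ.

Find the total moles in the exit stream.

546 mol

Q reacted = 0.839 × 529.8 = 444.5 mol; ν_Q = −3, so ξ = 444.5/3 = 148.2 mol.
Outlet amounts (n = n₀ + ν ξ):
  M: 312.5 − 1(148.2) = 164.3
  Q: 529.8 − 3(148.2) = 85.3
  R: 0 + 2(148.2) = 296.3
Total out = 164.3 + 85.3 + 296.3 = 546 mol.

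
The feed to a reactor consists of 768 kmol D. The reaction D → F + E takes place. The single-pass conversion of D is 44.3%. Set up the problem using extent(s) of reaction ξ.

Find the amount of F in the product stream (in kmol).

340 kmol

D reacted = 0.443 × 768 = 340.2 kmol; ν_D = −1, so ξ = 340.2/1 = 340.2 kmol.
Outlet amounts (n = n₀ + ν ξ):
  D: 768 − 1(340.2) = 427.8
  F: 0 + 1(340.2) = 340.2
  E: 0 + 1(340.2) = 340.2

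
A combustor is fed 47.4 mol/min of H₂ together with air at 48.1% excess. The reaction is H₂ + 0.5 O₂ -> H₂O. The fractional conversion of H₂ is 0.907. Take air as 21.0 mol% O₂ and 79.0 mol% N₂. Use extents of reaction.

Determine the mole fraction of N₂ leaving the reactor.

Stoichiometric O₂ = 0.5 × 47.4 = 23.7 mol/min; O₂ fed = 23.7 × 1.481 = 35.1 mol/min.
N₂ fed = 35.1 × 79/21 = 132 mol/min.
Fuel reacted = 0.907 × 47.4 → ξ = 42.99 mol/min.
Outlet (n = n₀ + ν ξ):
  H₂: 47.4 − 1(42.99) = 4.408
  O₂: 35.1 − 0.5(42.99) = 13.6
  N₂: 132 (inert)
  H₂O: 0 + 1(42.99) = 42.99
Total out = 193 mol/min; y_N₂ = 132 / 193 = 0.684.

0.684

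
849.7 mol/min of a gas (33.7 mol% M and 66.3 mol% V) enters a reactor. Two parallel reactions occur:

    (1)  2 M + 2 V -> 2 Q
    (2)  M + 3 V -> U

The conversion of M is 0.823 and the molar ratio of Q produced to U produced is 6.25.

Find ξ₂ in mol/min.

Conversion of M: M consumed = 0.823 × 286.3 = 235.7 mol/min = 2ξ₁ + 1ξ₂.
Selectivity: 2ξ₁ / (1ξ₂) = 6.25 → ξ₁ = 3.125 ξ₂.
Substitute: (2·3.125 + 1) ξ₂ = 235.7 → ξ₂ = 32.51 mol/min, ξ₁ = 101.6 mol/min.
Outlet amounts (n = n₀ + Σ ν·ξ):
  M: 286.3 − 2(101.6) − 1(32.51) = 50.68
  V: 563.4 − 2(101.6) − 3(32.51) = 262.7
  Q: 0 + 2(101.6) = 203.2
  U: 0 + 1(32.51) = 32.51

ξ₂ = 32.5 mol/min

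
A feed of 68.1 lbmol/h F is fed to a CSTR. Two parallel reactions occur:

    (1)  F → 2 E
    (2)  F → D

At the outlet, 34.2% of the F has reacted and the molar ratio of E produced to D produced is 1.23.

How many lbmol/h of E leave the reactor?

Conversion of F: F consumed = 0.342 × 68.1 = 23.29 lbmol/h = 1ξ₁ + 1ξ₂.
Selectivity: 2ξ₁ / (1ξ₂) = 1.23 → ξ₁ = 0.615 ξ₂.
Substitute: (1·0.615 + 1) ξ₂ = 23.29 → ξ₂ = 14.42 lbmol/h, ξ₁ = 8.869 lbmol/h.
Outlet amounts (n = n₀ + Σ ν·ξ):
  F: 68.1 − 1(8.869) − 1(14.42) = 44.81
  E: 0 + 2(8.869) = 17.74
  D: 0 + 1(14.42) = 14.42

17.7 lbmol/h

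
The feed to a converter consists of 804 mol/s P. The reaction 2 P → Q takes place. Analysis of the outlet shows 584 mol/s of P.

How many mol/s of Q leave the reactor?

For P: n = n₀ − 2ξ → 584 = 804 − 2ξ, giving ξ = 110 mol/s.
Outlet amounts (n = n₀ + ν ξ):
  P: 804 − 2(110) = 584
  Q: 0 + 1(110) = 110

110 mol/s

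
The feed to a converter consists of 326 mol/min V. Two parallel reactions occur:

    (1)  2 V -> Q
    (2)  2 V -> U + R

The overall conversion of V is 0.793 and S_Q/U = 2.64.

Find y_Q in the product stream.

0.404

Conversion of V: V consumed = 0.793 × 326 = 258.5 mol/min = 2ξ₁ + 2ξ₂.
Selectivity: 1ξ₁ / (1ξ₂) = 2.64 → ξ₁ = 2.64 ξ₂.
Substitute: (2·2.64 + 2) ξ₂ = 258.5 → ξ₂ = 35.51 mol/min, ξ₁ = 93.75 mol/min.
Outlet amounts (n = n₀ + Σ ν·ξ):
  V: 326 − 2(93.75) − 2(35.51) = 67.48
  Q: 0 + 1(93.75) = 93.75
  U: 0 + 1(35.51) = 35.51
  R: 0 + 1(35.51) = 35.51
Total out = 232.3 mol/min; y_Q = 93.75 / 232.3 = 0.4036.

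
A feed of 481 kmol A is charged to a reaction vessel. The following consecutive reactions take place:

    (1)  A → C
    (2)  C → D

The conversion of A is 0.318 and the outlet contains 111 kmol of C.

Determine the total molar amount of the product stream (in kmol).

Conversion of A: A consumed = 1ξ₁ = 0.318 × 481 → ξ₁ = 153 kmol.
C balance: n_C = 0 + 1ξ₁ − 1ξ₂ = 111 → ξ₂ = (1·153 − 111)/1 = 41.96 kmol.
Outlet amounts (n = n₀ + Σ ν·ξ):
  A: 481 − 1(153) = 328
  C: 0 + 1(153) − 1(41.96) = 111
  D: 0 + 1(41.96) = 41.96
Total out = 328 + 111 + 41.96 = 481 kmol.

481 kmol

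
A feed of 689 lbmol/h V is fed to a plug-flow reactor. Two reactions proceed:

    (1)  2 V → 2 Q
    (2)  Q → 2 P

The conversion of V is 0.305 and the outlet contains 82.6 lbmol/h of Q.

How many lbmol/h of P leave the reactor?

Conversion of V: V consumed = 2ξ₁ = 0.305 × 689 → ξ₁ = 105.1 lbmol/h.
Q balance: n_Q = 0 + 2ξ₁ − 1ξ₂ = 82.6 → ξ₂ = (2·105.1 − 82.6)/1 = 127.5 lbmol/h.
Outlet amounts (n = n₀ + Σ ν·ξ):
  V: 689 − 2(105.1) = 478.9
  Q: 0 + 2(105.1) − 1(127.5) = 82.6
  P: 0 + 2(127.5) = 255.1

255 lbmol/h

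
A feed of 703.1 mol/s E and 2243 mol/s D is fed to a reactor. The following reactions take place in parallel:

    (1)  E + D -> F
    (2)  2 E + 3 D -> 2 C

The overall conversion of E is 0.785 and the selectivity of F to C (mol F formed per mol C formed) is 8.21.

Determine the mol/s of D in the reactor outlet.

Conversion of E: E consumed = 0.785 × 703.1 = 551.9 mol/s = 1ξ₁ + 2ξ₂.
Selectivity: 1ξ₁ / (2ξ₂) = 8.21 → ξ₁ = 16.42 ξ₂.
Substitute: (1·16.42 + 2) ξ₂ = 551.9 → ξ₂ = 29.96 mol/s, ξ₁ = 492 mol/s.
Outlet amounts (n = n₀ + Σ ν·ξ):
  E: 703.1 − 1(492) − 2(29.96) = 151.2
  D: 2243 − 1(492) − 3(29.96) = 1661
  F: 0 + 1(492) = 492
  C: 0 + 2(29.96) = 59.93

1660 mol/s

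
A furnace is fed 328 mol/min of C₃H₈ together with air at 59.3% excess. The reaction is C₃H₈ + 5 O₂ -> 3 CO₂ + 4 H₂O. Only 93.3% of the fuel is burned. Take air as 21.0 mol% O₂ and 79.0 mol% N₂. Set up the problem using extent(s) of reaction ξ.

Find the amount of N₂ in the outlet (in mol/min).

Stoichiometric O₂ = 5 × 328 = 1640 mol/min; O₂ fed = 1640 × 1.593 = 2613 mol/min.
N₂ fed = 2613 × 79/21 = 9828 mol/min.
Fuel reacted = 0.933 × 328 → ξ = 306 mol/min.
Outlet (n = n₀ + ν ξ):
  C₃H₈: 328 − 1(306) = 21.98
  O₂: 2613 − 5(306) = 1082
  N₂: 9828 (inert)
  CO₂: 0 + 3(306) = 918.1
  H₂O: 0 + 4(306) = 1224

9830 mol/min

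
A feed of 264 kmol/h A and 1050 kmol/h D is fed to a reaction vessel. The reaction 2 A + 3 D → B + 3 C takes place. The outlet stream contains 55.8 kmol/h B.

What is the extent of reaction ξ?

For B: n = n₀ + 1ξ → 55.8 = 0 + 1ξ, giving ξ = 55.8 kmol/h.
Outlet amounts (n = n₀ + ν ξ):
  A: 264 − 2(55.8) = 152.4
  D: 1050 − 3(55.8) = 882.6
  B: 0 + 1(55.8) = 55.8
  C: 0 + 3(55.8) = 167.4

ξ = 55.8 kmol/h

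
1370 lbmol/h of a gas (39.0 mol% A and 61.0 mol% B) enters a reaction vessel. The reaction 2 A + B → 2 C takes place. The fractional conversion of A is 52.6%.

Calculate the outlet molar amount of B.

A reacted = 0.526 × 534.3 = 281 lbmol/h; ν_A = −2, so ξ = 281/2 = 140.5 lbmol/h.
Outlet amounts (n = n₀ + ν ξ):
  A: 534.3 − 2(140.5) = 253.3
  B: 835.7 − 1(140.5) = 695.2
  C: 0 + 2(140.5) = 281

695 lbmol/h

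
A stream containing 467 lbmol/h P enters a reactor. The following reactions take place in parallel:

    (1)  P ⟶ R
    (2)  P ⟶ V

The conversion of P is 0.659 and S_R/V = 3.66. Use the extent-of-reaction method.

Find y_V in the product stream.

0.141

Conversion of P: P consumed = 0.659 × 467 = 307.8 lbmol/h = 1ξ₁ + 1ξ₂.
Selectivity: 1ξ₁ / (1ξ₂) = 3.66 → ξ₁ = 3.66 ξ₂.
Substitute: (1·3.66 + 1) ξ₂ = 307.8 → ξ₂ = 66.04 lbmol/h, ξ₁ = 241.7 lbmol/h.
Outlet amounts (n = n₀ + Σ ν·ξ):
  P: 467 − 1(241.7) − 1(66.04) = 159.2
  R: 0 + 1(241.7) = 241.7
  V: 0 + 1(66.04) = 66.04
Total out = 467 lbmol/h; y_V = 66.04 / 467 = 0.1414.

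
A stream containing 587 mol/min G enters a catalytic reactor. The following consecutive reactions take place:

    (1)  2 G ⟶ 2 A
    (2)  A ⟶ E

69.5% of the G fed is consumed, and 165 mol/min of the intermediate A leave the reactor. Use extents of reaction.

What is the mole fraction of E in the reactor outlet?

Conversion of G: G consumed = 2ξ₁ = 0.695 × 587 → ξ₁ = 204 mol/min.
A balance: n_A = 0 + 2ξ₁ − 1ξ₂ = 165 → ξ₂ = (2·204 − 165)/1 = 243 mol/min.
Outlet amounts (n = n₀ + Σ ν·ξ):
  G: 587 − 2(204) = 179
  A: 0 + 2(204) − 1(243) = 165
  E: 0 + 1(243) = 243
Total out = 587 mol/min; y_E = 243 / 587 = 0.4139.

0.414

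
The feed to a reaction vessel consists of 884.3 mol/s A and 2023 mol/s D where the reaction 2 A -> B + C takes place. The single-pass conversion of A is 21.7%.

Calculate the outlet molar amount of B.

A reacted = 0.217 × 884.3 = 191.9 mol/s; ν_A = −2, so ξ = 191.9/2 = 95.95 mol/s.
Outlet amounts (n = n₀ + ν ξ):
  A: 884.3 − 2(95.95) = 692.4
  B: 0 + 1(95.95) = 95.95
  C: 0 + 1(95.95) = 95.95
  D: 2023 (inert)

95.9 mol/s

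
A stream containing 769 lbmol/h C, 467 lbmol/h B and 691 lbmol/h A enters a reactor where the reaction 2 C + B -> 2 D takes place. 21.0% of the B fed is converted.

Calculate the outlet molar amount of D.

196 lbmol/h

B reacted = 0.21 × 467 = 98.07 lbmol/h; ν_B = −1, so ξ = 98.07/1 = 98.07 lbmol/h.
Outlet amounts (n = n₀ + ν ξ):
  C: 769 − 2(98.07) = 572.9
  B: 467 − 1(98.07) = 368.9
  D: 0 + 2(98.07) = 196.1
  A: 691 (inert)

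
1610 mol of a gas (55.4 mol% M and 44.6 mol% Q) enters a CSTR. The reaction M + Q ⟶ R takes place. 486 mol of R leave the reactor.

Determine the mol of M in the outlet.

406 mol

For R: n = n₀ + 1ξ → 486 = 0 + 1ξ, giving ξ = 486 mol.
Outlet amounts (n = n₀ + ν ξ):
  M: 891.9 − 1(486) = 405.9
  Q: 718.1 − 1(486) = 232.1
  R: 0 + 1(486) = 486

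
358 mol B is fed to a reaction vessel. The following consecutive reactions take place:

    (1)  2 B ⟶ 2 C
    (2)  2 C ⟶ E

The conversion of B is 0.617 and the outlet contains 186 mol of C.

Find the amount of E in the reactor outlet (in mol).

17.4 mol

Conversion of B: B consumed = 2ξ₁ = 0.617 × 358 → ξ₁ = 110.4 mol.
C balance: n_C = 0 + 2ξ₁ − 2ξ₂ = 186 → ξ₂ = (2·110.4 − 186)/2 = 17.44 mol.
Outlet amounts (n = n₀ + Σ ν·ξ):
  B: 358 − 2(110.4) = 137.1
  C: 0 + 2(110.4) − 2(17.44) = 186
  E: 0 + 1(17.44) = 17.44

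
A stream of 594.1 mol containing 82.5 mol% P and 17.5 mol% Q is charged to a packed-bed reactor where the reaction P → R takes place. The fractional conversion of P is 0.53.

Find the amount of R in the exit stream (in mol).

260 mol

P reacted = 0.53 × 490.1 = 259.8 mol; ν_P = −1, so ξ = 259.8/1 = 259.8 mol.
Outlet amounts (n = n₀ + ν ξ):
  P: 490.1 − 1(259.8) = 230.4
  R: 0 + 1(259.8) = 259.8
  Q: 104 (inert)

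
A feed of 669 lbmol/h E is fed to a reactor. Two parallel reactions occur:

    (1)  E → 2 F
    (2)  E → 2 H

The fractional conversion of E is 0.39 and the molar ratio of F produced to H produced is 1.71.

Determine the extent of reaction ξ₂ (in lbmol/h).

ξ₂ = 96.3 lbmol/h

Conversion of E: E consumed = 0.39 × 669 = 260.9 lbmol/h = 1ξ₁ + 1ξ₂.
Selectivity: 2ξ₁ / (2ξ₂) = 1.71 → ξ₁ = 1.71 ξ₂.
Substitute: (1·1.71 + 1) ξ₂ = 260.9 → ξ₂ = 96.28 lbmol/h, ξ₁ = 164.6 lbmol/h.
Outlet amounts (n = n₀ + Σ ν·ξ):
  E: 669 − 1(164.6) − 1(96.28) = 408.1
  F: 0 + 2(164.6) = 329.3
  H: 0 + 2(96.28) = 192.6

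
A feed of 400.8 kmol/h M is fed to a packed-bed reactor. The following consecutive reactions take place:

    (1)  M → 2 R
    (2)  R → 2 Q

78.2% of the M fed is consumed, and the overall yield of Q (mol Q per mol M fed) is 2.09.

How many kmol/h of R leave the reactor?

Conversion of M: M consumed = 1ξ₁ = 0.782 × 400.8 → ξ₁ = 313.4 kmol/h.
Yield of Q: 2ξ₂ / 400.8 = 2.09 → ξ₂ = 418.8 kmol/h.
Outlet amounts (n = n₀ + Σ ν·ξ):
  M: 400.8 − 1(313.4) = 87.37
  R: 0 + 2(313.4) − 1(418.8) = 208
  Q: 0 + 2(418.8) = 837.7

208 kmol/h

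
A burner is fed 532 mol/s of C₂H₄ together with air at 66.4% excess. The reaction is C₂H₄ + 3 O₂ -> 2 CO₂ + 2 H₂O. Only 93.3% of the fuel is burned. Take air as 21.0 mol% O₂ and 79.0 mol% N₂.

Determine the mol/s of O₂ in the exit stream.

Stoichiometric O₂ = 3 × 532 = 1596 mol/s; O₂ fed = 1596 × 1.664 = 2656 mol/s.
N₂ fed = 2656 × 79/21 = 9991 mol/s.
Fuel reacted = 0.933 × 532 → ξ = 496.4 mol/s.
Outlet (n = n₀ + ν ξ):
  C₂H₄: 532 − 1(496.4) = 35.64
  O₂: 2656 − 3(496.4) = 1167
  N₂: 9991 (inert)
  CO₂: 0 + 2(496.4) = 992.7
  H₂O: 0 + 2(496.4) = 992.7

1170 mol/s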